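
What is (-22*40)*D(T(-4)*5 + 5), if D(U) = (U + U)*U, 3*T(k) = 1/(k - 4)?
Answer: -727375/18 ≈ -40410.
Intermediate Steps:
T(k) = 1/(3*(-4 + k)) (T(k) = 1/(3*(k - 4)) = 1/(3*(-4 + k)))
D(U) = 2*U² (D(U) = (2*U)*U = 2*U²)
(-22*40)*D(T(-4)*5 + 5) = (-22*40)*(2*((1/(3*(-4 - 4)))*5 + 5)²) = -1760*(((⅓)/(-8))*5 + 5)² = -1760*(((⅓)*(-⅛))*5 + 5)² = -1760*(-1/24*5 + 5)² = -1760*(-5/24 + 5)² = -1760*(115/24)² = -1760*13225/576 = -880*13225/288 = -727375/18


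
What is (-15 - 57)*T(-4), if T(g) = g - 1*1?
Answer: 360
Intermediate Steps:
T(g) = -1 + g (T(g) = g - 1 = -1 + g)
(-15 - 57)*T(-4) = (-15 - 57)*(-1 - 4) = -72*(-5) = 360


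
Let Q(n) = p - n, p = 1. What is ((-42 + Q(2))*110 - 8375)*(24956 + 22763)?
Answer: -625357495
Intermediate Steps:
Q(n) = 1 - n
((-42 + Q(2))*110 - 8375)*(24956 + 22763) = ((-42 + (1 - 1*2))*110 - 8375)*(24956 + 22763) = ((-42 + (1 - 2))*110 - 8375)*47719 = ((-42 - 1)*110 - 8375)*47719 = (-43*110 - 8375)*47719 = (-4730 - 8375)*47719 = -13105*47719 = -625357495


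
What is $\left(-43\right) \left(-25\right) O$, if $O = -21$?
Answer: $-22575$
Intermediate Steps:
$\left(-43\right) \left(-25\right) O = \left(-43\right) \left(-25\right) \left(-21\right) = 1075 \left(-21\right) = -22575$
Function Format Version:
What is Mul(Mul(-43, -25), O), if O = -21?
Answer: -22575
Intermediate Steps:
Mul(Mul(-43, -25), O) = Mul(Mul(-43, -25), -21) = Mul(1075, -21) = -22575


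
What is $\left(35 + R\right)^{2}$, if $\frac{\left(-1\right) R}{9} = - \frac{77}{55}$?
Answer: $\frac{56644}{25} \approx 2265.8$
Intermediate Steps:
$R = \frac{63}{5}$ ($R = - 9 \left(- \frac{77}{55}\right) = - 9 \left(\left(-77\right) \frac{1}{55}\right) = \left(-9\right) \left(- \frac{7}{5}\right) = \frac{63}{5} \approx 12.6$)
$\left(35 + R\right)^{2} = \left(35 + \frac{63}{5}\right)^{2} = \left(\frac{238}{5}\right)^{2} = \frac{56644}{25}$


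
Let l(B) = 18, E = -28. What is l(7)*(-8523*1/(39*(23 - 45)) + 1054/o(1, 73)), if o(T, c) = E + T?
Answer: -224737/429 ≈ -523.86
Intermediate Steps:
o(T, c) = -28 + T
l(7)*(-8523*1/(39*(23 - 45)) + 1054/o(1, 73)) = 18*(-8523*1/(39*(23 - 45)) + 1054/(-28 + 1)) = 18*(-8523/(39*(-22)) + 1054/(-27)) = 18*(-8523/(-858) + 1054*(-1/27)) = 18*(-8523*(-1/858) - 1054/27) = 18*(2841/286 - 1054/27) = 18*(-224737/7722) = -224737/429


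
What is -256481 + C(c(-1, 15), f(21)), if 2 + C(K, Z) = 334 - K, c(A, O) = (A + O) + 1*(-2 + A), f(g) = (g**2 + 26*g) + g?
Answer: -256160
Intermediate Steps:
f(g) = g**2 + 27*g
c(A, O) = -2 + O + 2*A (c(A, O) = (A + O) + (-2 + A) = -2 + O + 2*A)
C(K, Z) = 332 - K (C(K, Z) = -2 + (334 - K) = 332 - K)
-256481 + C(c(-1, 15), f(21)) = -256481 + (332 - (-2 + 15 + 2*(-1))) = -256481 + (332 - (-2 + 15 - 2)) = -256481 + (332 - 1*11) = -256481 + (332 - 11) = -256481 + 321 = -256160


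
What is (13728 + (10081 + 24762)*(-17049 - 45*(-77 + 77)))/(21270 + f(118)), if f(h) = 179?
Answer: -594024579/21449 ≈ -27695.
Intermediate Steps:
(13728 + (10081 + 24762)*(-17049 - 45*(-77 + 77)))/(21270 + f(118)) = (13728 + (10081 + 24762)*(-17049 - 45*(-77 + 77)))/(21270 + 179) = (13728 + 34843*(-17049 - 45*0))/21449 = (13728 + 34843*(-17049 + 0))*(1/21449) = (13728 + 34843*(-17049))*(1/21449) = (13728 - 594038307)*(1/21449) = -594024579*1/21449 = -594024579/21449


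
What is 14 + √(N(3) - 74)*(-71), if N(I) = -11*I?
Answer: 14 - 71*I*√107 ≈ 14.0 - 734.43*I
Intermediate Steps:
14 + √(N(3) - 74)*(-71) = 14 + √(-11*3 - 74)*(-71) = 14 + √(-33 - 74)*(-71) = 14 + √(-107)*(-71) = 14 + (I*√107)*(-71) = 14 - 71*I*√107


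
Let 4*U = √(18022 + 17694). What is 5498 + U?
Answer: 5498 + √8929/2 ≈ 5545.3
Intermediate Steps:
U = √8929/2 (U = √(18022 + 17694)/4 = √35716/4 = (2*√8929)/4 = √8929/2 ≈ 47.247)
5498 + U = 5498 + √8929/2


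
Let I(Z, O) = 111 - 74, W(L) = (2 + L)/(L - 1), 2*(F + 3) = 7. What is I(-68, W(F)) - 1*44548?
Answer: -44511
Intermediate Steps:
F = ½ (F = -3 + (½)*7 = -3 + 7/2 = ½ ≈ 0.50000)
W(L) = (2 + L)/(-1 + L)
I(Z, O) = 37
I(-68, W(F)) - 1*44548 = 37 - 1*44548 = 37 - 44548 = -44511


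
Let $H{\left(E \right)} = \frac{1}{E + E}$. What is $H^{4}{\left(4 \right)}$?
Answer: $\frac{1}{4096} \approx 0.00024414$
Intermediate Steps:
$H{\left(E \right)} = \frac{1}{2 E}$
$H^{4}{\left(4 \right)} = \left(\frac{1}{2 \cdot 4}\right)^{4} = \left(\frac{1}{2} \cdot \frac{1}{4}\right)^{4} = \left(\frac{1}{8}\right)^{4} = \frac{1}{4096}$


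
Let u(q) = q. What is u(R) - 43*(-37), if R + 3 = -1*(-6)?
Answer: 1594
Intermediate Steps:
R = 3 (R = -3 - 1*(-6) = -3 + 6 = 3)
u(R) - 43*(-37) = 3 - 43*(-37) = 3 + 1591 = 1594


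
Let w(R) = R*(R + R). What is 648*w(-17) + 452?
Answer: 374996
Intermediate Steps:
w(R) = 2*R² (w(R) = R*(2*R) = 2*R²)
648*w(-17) + 452 = 648*(2*(-17)²) + 452 = 648*(2*289) + 452 = 648*578 + 452 = 374544 + 452 = 374996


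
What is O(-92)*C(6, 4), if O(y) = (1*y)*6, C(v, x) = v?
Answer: -3312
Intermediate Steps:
O(y) = 6*y (O(y) = y*6 = 6*y)
O(-92)*C(6, 4) = (6*(-92))*6 = -552*6 = -3312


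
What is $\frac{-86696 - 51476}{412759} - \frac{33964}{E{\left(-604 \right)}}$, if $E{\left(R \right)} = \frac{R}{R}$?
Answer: $- \frac{14019084848}{412759} \approx -33964.0$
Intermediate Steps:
$E{\left(R \right)} = 1$
$\frac{-86696 - 51476}{412759} - \frac{33964}{E{\left(-604 \right)}} = \frac{-86696 - 51476}{412759} - \frac{33964}{1} = \left(-86696 - 51476\right) \frac{1}{412759} - 33964 = \left(-138172\right) \frac{1}{412759} - 33964 = - \frac{138172}{412759} - 33964 = - \frac{14019084848}{412759}$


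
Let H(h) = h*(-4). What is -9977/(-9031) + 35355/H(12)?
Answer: -9660973/13136 ≈ -735.46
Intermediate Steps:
H(h) = -4*h
-9977/(-9031) + 35355/H(12) = -9977/(-9031) + 35355/((-4*12)) = -9977*(-1/9031) + 35355/(-48) = 907/821 + 35355*(-1/48) = 907/821 - 11785/16 = -9660973/13136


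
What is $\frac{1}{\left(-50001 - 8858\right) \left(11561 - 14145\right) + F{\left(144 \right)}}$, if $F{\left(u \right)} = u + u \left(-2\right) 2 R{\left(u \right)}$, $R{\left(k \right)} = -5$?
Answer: $\frac{1}{152094680} \approx 6.5749 \cdot 10^{-9}$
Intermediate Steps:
$F{\left(u \right)} = 21 u$ ($F{\left(u \right)} = u + u \left(-2\right) 2 \left(-5\right) = u + - 2 u 2 \left(-5\right) = u + - 4 u \left(-5\right) = u + 20 u = 21 u$)
$\frac{1}{\left(-50001 - 8858\right) \left(11561 - 14145\right) + F{\left(144 \right)}} = \frac{1}{\left(-50001 - 8858\right) \left(11561 - 14145\right) + 21 \cdot 144} = \frac{1}{\left(-58859\right) \left(-2584\right) + 3024} = \frac{1}{152091656 + 3024} = \frac{1}{152094680}$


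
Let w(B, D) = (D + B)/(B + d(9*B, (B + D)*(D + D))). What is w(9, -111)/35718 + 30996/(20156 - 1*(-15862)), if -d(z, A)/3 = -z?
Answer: 861078205/1000604052 ≈ 0.86056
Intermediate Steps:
d(z, A) = 3*z (d(z, A) = -(-3)*z = 3*z)
w(B, D) = (B + D)/(28*B) (w(B, D) = (D + B)/(B + 3*(9*B)) = (B + D)/(B + 27*B) = (B + D)/((28*B)) = (B + D)*(1/(28*B)) = (B + D)/(28*B))
w(9, -111)/35718 + 30996/(20156 - 1*(-15862)) = ((1/28)*(9 - 111)/9)/35718 + 30996/(20156 - 1*(-15862)) = ((1/28)*(1/9)*(-102))*(1/35718) + 30996/(20156 + 15862) = -17/42*1/35718 + 30996/36018 = -17/1500156 + 30996*(1/36018) = -17/1500156 + 574/667 = 861078205/1000604052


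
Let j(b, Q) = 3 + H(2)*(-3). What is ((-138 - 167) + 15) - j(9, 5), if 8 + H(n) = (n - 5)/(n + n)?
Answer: -1277/4 ≈ -319.25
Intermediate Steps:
H(n) = -8 + (-5 + n)/(2*n) (H(n) = -8 + (n - 5)/(n + n) = -8 + (-5 + n)/((2*n)) = -8 + (-5 + n)*(1/(2*n)) = -8 + (-5 + n)/(2*n))
j(b, Q) = 117/4 (j(b, Q) = 3 + ((5/2)*(-1 - 3*2)/2)*(-3) = 3 + ((5/2)*(½)*(-1 - 6))*(-3) = 3 + ((5/2)*(½)*(-7))*(-3) = 3 - 35/4*(-3) = 3 + 105/4 = 117/4)
((-138 - 167) + 15) - j(9, 5) = ((-138 - 167) + 15) - 1*117/4 = (-305 + 15) - 117/4 = -290 - 117/4 = -1277/4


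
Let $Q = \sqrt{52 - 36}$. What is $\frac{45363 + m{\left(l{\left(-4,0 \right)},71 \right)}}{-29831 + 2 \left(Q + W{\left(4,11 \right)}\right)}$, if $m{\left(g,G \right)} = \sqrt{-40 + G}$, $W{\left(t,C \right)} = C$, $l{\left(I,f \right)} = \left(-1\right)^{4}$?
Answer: $- \frac{45363}{29801} - \frac{\sqrt{31}}{29801} \approx -1.5224$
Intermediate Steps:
$l{\left(I,f \right)} = 1$
$Q = 4$ ($Q = \sqrt{16} = 4$)
$\frac{45363 + m{\left(l{\left(-4,0 \right)},71 \right)}}{-29831 + 2 \left(Q + W{\left(4,11 \right)}\right)} = \frac{45363 + \sqrt{-40 + 71}}{-29831 + 2 \left(4 + 11\right)} = \frac{45363 + \sqrt{31}}{-29831 + 2 \cdot 15} = \frac{45363 + \sqrt{31}}{-29831 + 30} = \frac{45363 + \sqrt{31}}{-29801} = \left(45363 + \sqrt{31}\right) \left(- \frac{1}{29801}\right) = - \frac{45363}{29801} - \frac{\sqrt{31}}{29801}$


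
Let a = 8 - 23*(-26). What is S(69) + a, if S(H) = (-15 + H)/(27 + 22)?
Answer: 29748/49 ≈ 607.10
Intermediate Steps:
S(H) = -15/49 + H/49 (S(H) = (-15 + H)/49 = (-15 + H)*(1/49) = -15/49 + H/49)
a = 606 (a = 8 + 598 = 606)
S(69) + a = (-15/49 + (1/49)*69) + 606 = (-15/49 + 69/49) + 606 = 54/49 + 606 = 29748/49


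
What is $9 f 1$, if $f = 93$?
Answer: $837$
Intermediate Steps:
$9 f 1 = 9 \cdot 93 \cdot 1 = 837 \cdot 1 = 837$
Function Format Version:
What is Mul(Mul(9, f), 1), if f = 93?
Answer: 837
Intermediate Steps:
Mul(Mul(9, f), 1) = Mul(Mul(9, 93), 1) = Mul(837, 1) = 837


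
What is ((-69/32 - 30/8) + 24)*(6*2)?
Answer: 1737/8 ≈ 217.13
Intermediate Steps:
((-69/32 - 30/8) + 24)*(6*2) = ((-69*1/32 - 30*1/8) + 24)*12 = ((-69/32 - 15/4) + 24)*12 = (-189/32 + 24)*12 = (579/32)*12 = 1737/8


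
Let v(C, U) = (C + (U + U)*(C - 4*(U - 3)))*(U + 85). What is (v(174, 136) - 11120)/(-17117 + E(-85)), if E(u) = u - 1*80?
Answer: 10746381/8641 ≈ 1243.7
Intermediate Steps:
E(u) = -80 + u (E(u) = u - 80 = -80 + u)
v(C, U) = (85 + U)*(C + 2*U*(12 + C - 4*U)) (v(C, U) = (C + (2*U)*(C - 4*(-3 + U)))*(85 + U) = (C + (2*U)*(C + (12 - 4*U)))*(85 + U) = (C + (2*U)*(12 + C - 4*U))*(85 + U) = (C + 2*U*(12 + C - 4*U))*(85 + U) = (85 + U)*(C + 2*U*(12 + C - 4*U)))
(v(174, 136) - 11120)/(-17117 + E(-85)) = ((-656*136² - 8*136³ + 85*174 + 2040*136 + 2*174*136² + 171*174*136) - 11120)/(-17117 + (-80 - 85)) = ((-656*18496 - 8*2515456 + 14790 + 277440 + 2*174*18496 + 4046544) - 11120)/(-17117 - 165) = ((-12133376 - 20123648 + 14790 + 277440 + 6436608 + 4046544) - 11120)/(-17282) = (-21481642 - 11120)*(-1/17282) = -21492762*(-1/17282) = 10746381/8641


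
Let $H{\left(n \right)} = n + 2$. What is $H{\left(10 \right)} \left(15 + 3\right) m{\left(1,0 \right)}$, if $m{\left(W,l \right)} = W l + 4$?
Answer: $864$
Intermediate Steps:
$H{\left(n \right)} = 2 + n$
$m{\left(W,l \right)} = 4 + W l$
$H{\left(10 \right)} \left(15 + 3\right) m{\left(1,0 \right)} = \left(2 + 10\right) \left(15 + 3\right) \left(4 + 1 \cdot 0\right) = 12 \cdot 18 \left(4 + 0\right) = 216 \cdot 4 = 864$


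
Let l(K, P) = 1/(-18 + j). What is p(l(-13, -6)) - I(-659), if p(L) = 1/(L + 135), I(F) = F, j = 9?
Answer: 800035/1214 ≈ 659.01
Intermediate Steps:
l(K, P) = -⅑ (l(K, P) = 1/(-18 + 9) = 1/(-9) = -⅑)
p(L) = 1/(135 + L)
p(l(-13, -6)) - I(-659) = 1/(135 - ⅑) - 1*(-659) = 1/(1214/9) + 659 = 9/1214 + 659 = 800035/1214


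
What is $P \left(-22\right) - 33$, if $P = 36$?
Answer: $-825$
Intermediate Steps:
$P \left(-22\right) - 33 = 36 \left(-22\right) - 33 = -792 - 33 = -825$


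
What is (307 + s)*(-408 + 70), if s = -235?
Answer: -24336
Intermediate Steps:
(307 + s)*(-408 + 70) = (307 - 235)*(-408 + 70) = 72*(-338) = -24336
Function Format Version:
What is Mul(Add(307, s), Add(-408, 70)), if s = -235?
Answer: -24336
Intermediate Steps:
Mul(Add(307, s), Add(-408, 70)) = Mul(Add(307, -235), Add(-408, 70)) = Mul(72, -338) = -24336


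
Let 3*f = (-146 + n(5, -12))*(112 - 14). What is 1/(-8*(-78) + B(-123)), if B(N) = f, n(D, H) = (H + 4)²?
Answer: -3/6164 ≈ -0.00048670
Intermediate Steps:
n(D, H) = (4 + H)²
f = -8036/3 (f = ((-146 + (4 - 12)²)*(112 - 14))/3 = ((-146 + (-8)²)*98)/3 = ((-146 + 64)*98)/3 = (-82*98)/3 = (⅓)*(-8036) = -8036/3 ≈ -2678.7)
B(N) = -8036/3
1/(-8*(-78) + B(-123)) = 1/(-8*(-78) - 8036/3) = 1/(624 - 8036/3) = 1/(-6164/3) = -3/6164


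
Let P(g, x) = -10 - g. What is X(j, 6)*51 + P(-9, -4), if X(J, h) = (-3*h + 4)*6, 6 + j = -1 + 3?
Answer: -4285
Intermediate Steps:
j = -4 (j = -6 + (-1 + 3) = -6 + 2 = -4)
X(J, h) = 24 - 18*h (X(J, h) = (4 - 3*h)*6 = 24 - 18*h)
X(j, 6)*51 + P(-9, -4) = (24 - 18*6)*51 + (-10 - 1*(-9)) = (24 - 108)*51 + (-10 + 9) = -84*51 - 1 = -4284 - 1 = -4285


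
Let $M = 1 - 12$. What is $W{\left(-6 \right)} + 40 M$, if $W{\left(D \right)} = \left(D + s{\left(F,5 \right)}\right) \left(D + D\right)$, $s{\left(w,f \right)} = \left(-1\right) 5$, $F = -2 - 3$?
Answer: $-308$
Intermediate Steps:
$F = -5$
$M = -11$ ($M = 1 - 12 = -11$)
$s{\left(w,f \right)} = -5$
$W{\left(D \right)} = 2 D \left(-5 + D\right)$ ($W{\left(D \right)} = \left(D - 5\right) \left(D + D\right) = \left(-5 + D\right) 2 D = 2 D \left(-5 + D\right)$)
$W{\left(-6 \right)} + 40 M = 2 \left(-6\right) \left(-5 - 6\right) + 40 \left(-11\right) = 2 \left(-6\right) \left(-11\right) - 440 = 132 - 440 = -308$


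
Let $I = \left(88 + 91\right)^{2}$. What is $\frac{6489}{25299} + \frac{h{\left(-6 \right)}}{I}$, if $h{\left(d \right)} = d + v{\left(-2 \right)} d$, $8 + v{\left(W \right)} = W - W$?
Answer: $\frac{23219623}{90067251} \approx 0.2578$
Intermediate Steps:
$v{\left(W \right)} = -8$ ($v{\left(W \right)} = -8 + \left(W - W\right) = -8 + 0 = -8$)
$I = 32041$ ($I = 179^{2} = 32041$)
$h{\left(d \right)} = - 7 d$ ($h{\left(d \right)} = d - 8 d = - 7 d$)
$\frac{6489}{25299} + \frac{h{\left(-6 \right)}}{I} = \frac{6489}{25299} + \frac{\left(-7\right) \left(-6\right)}{32041} = 6489 \cdot \frac{1}{25299} + 42 \cdot \frac{1}{32041} = \frac{721}{2811} + \frac{42}{32041} = \frac{23219623}{90067251}$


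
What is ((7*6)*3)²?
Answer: 15876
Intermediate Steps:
((7*6)*3)² = (42*3)² = 126² = 15876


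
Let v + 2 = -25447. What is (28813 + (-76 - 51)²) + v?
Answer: 19493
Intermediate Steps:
v = -25449 (v = -2 - 25447 = -25449)
(28813 + (-76 - 51)²) + v = (28813 + (-76 - 51)²) - 25449 = (28813 + (-127)²) - 25449 = (28813 + 16129) - 25449 = 44942 - 25449 = 19493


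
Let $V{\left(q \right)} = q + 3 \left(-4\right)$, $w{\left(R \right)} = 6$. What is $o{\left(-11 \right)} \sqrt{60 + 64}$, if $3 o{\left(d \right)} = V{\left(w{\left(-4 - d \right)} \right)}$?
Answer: $- 4 \sqrt{31} \approx -22.271$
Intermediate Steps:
$V{\left(q \right)} = -12 + q$ ($V{\left(q \right)} = q - 12 = -12 + q$)
$o{\left(d \right)} = -2$ ($o{\left(d \right)} = \frac{-12 + 6}{3} = \frac{1}{3} \left(-6\right) = -2$)
$o{\left(-11 \right)} \sqrt{60 + 64} = - 2 \sqrt{60 + 64} = - 2 \sqrt{124} = - 2 \cdot 2 \sqrt{31} = - 4 \sqrt{31}$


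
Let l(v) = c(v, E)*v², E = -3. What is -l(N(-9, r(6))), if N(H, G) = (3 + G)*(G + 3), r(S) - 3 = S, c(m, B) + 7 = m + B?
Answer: -2778624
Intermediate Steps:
c(m, B) = -7 + B + m (c(m, B) = -7 + (m + B) = -7 + (B + m) = -7 + B + m)
r(S) = 3 + S
N(H, G) = (3 + G)² (N(H, G) = (3 + G)*(3 + G) = (3 + G)²)
l(v) = v²*(-10 + v) (l(v) = (-7 - 3 + v)*v² = (-10 + v)*v² = v²*(-10 + v))
-l(N(-9, r(6))) = -((3 + (3 + 6))²)²*(-10 + (3 + (3 + 6))²) = -((3 + 9)²)²*(-10 + (3 + 9)²) = -(12²)²*(-10 + 12²) = -144²*(-10 + 144) = -20736*134 = -1*2778624 = -2778624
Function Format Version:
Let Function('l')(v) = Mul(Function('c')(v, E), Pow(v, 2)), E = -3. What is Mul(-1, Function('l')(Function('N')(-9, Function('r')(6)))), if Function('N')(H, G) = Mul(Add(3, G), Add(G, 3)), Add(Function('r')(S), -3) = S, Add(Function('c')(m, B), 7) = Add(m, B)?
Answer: -2778624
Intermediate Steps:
Function('c')(m, B) = Add(-7, B, m) (Function('c')(m, B) = Add(-7, Add(m, B)) = Add(-7, Add(B, m)) = Add(-7, B, m))
Function('r')(S) = Add(3, S)
Function('N')(H, G) = Pow(Add(3, G), 2) (Function('N')(H, G) = Mul(Add(3, G), Add(3, G)) = Pow(Add(3, G), 2))
Function('l')(v) = Mul(Pow(v, 2), Add(-10, v)) (Function('l')(v) = Mul(Add(-7, -3, v), Pow(v, 2)) = Mul(Add(-10, v), Pow(v, 2)) = Mul(Pow(v, 2), Add(-10, v)))
Mul(-1, Function('l')(Function('N')(-9, Function('r')(6)))) = Mul(-1, Mul(Pow(Pow(Add(3, Add(3, 6)), 2), 2), Add(-10, Pow(Add(3, Add(3, 6)), 2)))) = Mul(-1, Mul(Pow(Pow(Add(3, 9), 2), 2), Add(-10, Pow(Add(3, 9), 2)))) = Mul(-1, Mul(Pow(Pow(12, 2), 2), Add(-10, Pow(12, 2)))) = Mul(-1, Mul(Pow(144, 2), Add(-10, 144))) = Mul(-1, Mul(20736, 134)) = Mul(-1, 2778624) = -2778624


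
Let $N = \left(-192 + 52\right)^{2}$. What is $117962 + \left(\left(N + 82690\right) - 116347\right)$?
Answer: $103905$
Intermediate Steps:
$N = 19600$ ($N = \left(-140\right)^{2} = 19600$)
$117962 + \left(\left(N + 82690\right) - 116347\right) = 117962 + \left(\left(19600 + 82690\right) - 116347\right) = 117962 + \left(102290 - 116347\right) = 117962 - 14057 = 103905$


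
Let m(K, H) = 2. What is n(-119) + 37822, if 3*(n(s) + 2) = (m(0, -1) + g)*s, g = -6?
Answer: 113936/3 ≈ 37979.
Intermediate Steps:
n(s) = -2 - 4*s/3 (n(s) = -2 + ((2 - 6)*s)/3 = -2 + (-4*s)/3 = -2 - 4*s/3)
n(-119) + 37822 = (-2 - 4/3*(-119)) + 37822 = (-2 + 476/3) + 37822 = 470/3 + 37822 = 113936/3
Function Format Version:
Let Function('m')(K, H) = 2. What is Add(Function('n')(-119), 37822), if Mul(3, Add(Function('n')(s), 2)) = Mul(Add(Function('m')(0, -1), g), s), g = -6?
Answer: Rational(113936, 3) ≈ 37979.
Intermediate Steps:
Function('n')(s) = Add(-2, Mul(Rational(-4, 3), s)) (Function('n')(s) = Add(-2, Mul(Rational(1, 3), Mul(Add(2, -6), s))) = Add(-2, Mul(Rational(1, 3), Mul(-4, s))) = Add(-2, Mul(Rational(-4, 3), s)))
Add(Function('n')(-119), 37822) = Add(Add(-2, Mul(Rational(-4, 3), -119)), 37822) = Add(Add(-2, Rational(476, 3)), 37822) = Add(Rational(470, 3), 37822) = Rational(113936, 3)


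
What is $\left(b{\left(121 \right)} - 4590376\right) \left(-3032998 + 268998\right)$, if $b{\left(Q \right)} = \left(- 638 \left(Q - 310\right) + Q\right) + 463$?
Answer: $12352896440000$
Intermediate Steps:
$b{\left(Q \right)} = 198243 - 637 Q$ ($b{\left(Q \right)} = \left(- 638 \left(-310 + Q\right) + Q\right) + 463 = \left(\left(197780 - 638 Q\right) + Q\right) + 463 = \left(197780 - 637 Q\right) + 463 = 198243 - 637 Q$)
$\left(b{\left(121 \right)} - 4590376\right) \left(-3032998 + 268998\right) = \left(\left(198243 - 77077\right) - 4590376\right) \left(-3032998 + 268998\right) = \left(\left(198243 - 77077\right) - 4590376\right) \left(-2764000\right) = \left(121166 - 4590376\right) \left(-2764000\right) = \left(-4469210\right) \left(-2764000\right) = 12352896440000$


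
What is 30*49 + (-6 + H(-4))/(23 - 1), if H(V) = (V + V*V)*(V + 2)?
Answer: 16155/11 ≈ 1468.6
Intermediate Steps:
H(V) = (2 + V)*(V + V²) (H(V) = (V + V²)*(2 + V) = (2 + V)*(V + V²))
30*49 + (-6 + H(-4))/(23 - 1) = 30*49 + (-6 - 4*(2 + (-4)² + 3*(-4)))/(23 - 1) = 1470 + (-6 - 4*(2 + 16 - 12))/22 = 1470 + (-6 - 4*6)*(1/22) = 1470 + (-6 - 24)*(1/22) = 1470 - 30*1/22 = 1470 - 15/11 = 16155/11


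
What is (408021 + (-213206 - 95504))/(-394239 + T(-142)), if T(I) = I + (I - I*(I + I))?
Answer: -99311/434851 ≈ -0.22838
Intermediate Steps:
T(I) = -2*I**2 + 2*I (T(I) = I + (I - I*2*I) = I + (I - 2*I**2) = -2*I**2 + 2*I)
(408021 + (-213206 - 95504))/(-394239 + T(-142)) = (408021 + (-213206 - 95504))/(-394239 + 2*(-142)*(1 - 1*(-142))) = (408021 - 308710)/(-394239 + 2*(-142)*(1 + 142)) = 99311/(-394239 + 2*(-142)*143) = 99311/(-394239 - 40612) = 99311/(-434851) = 99311*(-1/434851) = -99311/434851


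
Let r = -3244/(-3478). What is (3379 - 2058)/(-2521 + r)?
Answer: -2297219/4382397 ≈ -0.52419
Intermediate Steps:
r = 1622/1739 (r = -3244*(-1/3478) = 1622/1739 ≈ 0.93272)
(3379 - 2058)/(-2521 + r) = (3379 - 2058)/(-2521 + 1622/1739) = 1321/(-4382397/1739) = 1321*(-1739/4382397) = -2297219/4382397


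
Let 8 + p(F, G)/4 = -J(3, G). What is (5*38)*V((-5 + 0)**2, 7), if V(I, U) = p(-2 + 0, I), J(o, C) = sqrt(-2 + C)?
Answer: -6080 - 760*sqrt(23) ≈ -9724.8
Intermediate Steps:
p(F, G) = -32 - 4*sqrt(-2 + G) (p(F, G) = -32 + 4*(-sqrt(-2 + G)) = -32 - 4*sqrt(-2 + G))
V(I, U) = -32 - 4*sqrt(-2 + I)
(5*38)*V((-5 + 0)**2, 7) = (5*38)*(-32 - 4*sqrt(-2 + (-5 + 0)**2)) = 190*(-32 - 4*sqrt(-2 + (-5)**2)) = 190*(-32 - 4*sqrt(-2 + 25)) = 190*(-32 - 4*sqrt(23)) = -6080 - 760*sqrt(23)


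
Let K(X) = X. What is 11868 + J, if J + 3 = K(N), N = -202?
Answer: 11663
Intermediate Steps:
J = -205 (J = -3 - 202 = -205)
11868 + J = 11868 - 205 = 11663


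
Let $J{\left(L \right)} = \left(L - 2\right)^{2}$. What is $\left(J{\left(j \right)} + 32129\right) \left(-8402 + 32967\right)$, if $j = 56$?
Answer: $860880425$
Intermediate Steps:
$J{\left(L \right)} = \left(-2 + L\right)^{2}$
$\left(J{\left(j \right)} + 32129\right) \left(-8402 + 32967\right) = \left(\left(-2 + 56\right)^{2} + 32129\right) \left(-8402 + 32967\right) = \left(54^{2} + 32129\right) 24565 = \left(2916 + 32129\right) 24565 = 35045 \cdot 24565 = 860880425$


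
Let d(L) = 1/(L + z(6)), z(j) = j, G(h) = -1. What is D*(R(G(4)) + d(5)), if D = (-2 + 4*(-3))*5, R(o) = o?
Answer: 700/11 ≈ 63.636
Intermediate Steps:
d(L) = 1/(6 + L) (d(L) = 1/(L + 6) = 1/(6 + L))
D = -70 (D = (-2 - 12)*5 = -14*5 = -70)
D*(R(G(4)) + d(5)) = -70*(-1 + 1/(6 + 5)) = -70*(-1 + 1/11) = -70*(-10/11) = 700/11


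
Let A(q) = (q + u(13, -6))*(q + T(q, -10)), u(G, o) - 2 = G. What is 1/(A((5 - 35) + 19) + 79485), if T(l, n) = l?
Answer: 1/79397 ≈ 1.2595e-5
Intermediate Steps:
u(G, o) = 2 + G
A(q) = 2*q*(15 + q) (A(q) = (q + (2 + 13))*(q + q) = (q + 15)*(2*q) = (15 + q)*(2*q) = 2*q*(15 + q))
1/(A((5 - 35) + 19) + 79485) = 1/(2*((5 - 35) + 19)*(15 + ((5 - 35) + 19)) + 79485) = 1/(2*(-30 + 19)*(15 + (-30 + 19)) + 79485) = 1/(2*(-11)*(15 - 11) + 79485) = 1/(2*(-11)*4 + 79485) = 1/(-88 + 79485) = 1/79397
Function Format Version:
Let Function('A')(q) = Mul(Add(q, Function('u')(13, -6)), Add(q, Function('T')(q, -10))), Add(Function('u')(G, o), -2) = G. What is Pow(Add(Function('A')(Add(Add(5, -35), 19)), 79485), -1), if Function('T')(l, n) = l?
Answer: Rational(1, 79397) ≈ 1.2595e-5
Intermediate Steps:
Function('u')(G, o) = Add(2, G)
Function('A')(q) = Mul(2, q, Add(15, q)) (Function('A')(q) = Mul(Add(q, Add(2, 13)), Add(q, q)) = Mul(Add(q, 15), Mul(2, q)) = Mul(Add(15, q), Mul(2, q)) = Mul(2, q, Add(15, q)))
Pow(Add(Function('A')(Add(Add(5, -35), 19)), 79485), -1) = Pow(Add(Mul(2, Add(Add(5, -35), 19), Add(15, Add(Add(5, -35), 19))), 79485), -1) = Pow(Add(Mul(2, Add(-30, 19), Add(15, Add(-30, 19))), 79485), -1) = Pow(Add(Mul(2, -11, Add(15, -11)), 79485), -1) = Pow(Add(Mul(2, -11, 4), 79485), -1) = Pow(Add(-88, 79485), -1) = Pow(79397, -1) = Rational(1, 79397)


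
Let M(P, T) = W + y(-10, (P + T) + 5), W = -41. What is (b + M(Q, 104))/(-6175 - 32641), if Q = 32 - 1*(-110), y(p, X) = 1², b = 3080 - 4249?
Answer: 1209/38816 ≈ 0.031147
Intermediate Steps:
b = -1169
y(p, X) = 1
Q = 142 (Q = 32 + 110 = 142)
M(P, T) = -40 (M(P, T) = -41 + 1 = -40)
(b + M(Q, 104))/(-6175 - 32641) = (-1169 - 40)/(-6175 - 32641) = -1209/(-38816) = -1209*(-1/38816) = 1209/38816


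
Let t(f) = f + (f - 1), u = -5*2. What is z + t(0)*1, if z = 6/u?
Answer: -8/5 ≈ -1.6000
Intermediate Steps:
u = -10
z = -3/5 (z = 6/(-10) = 6*(-1/10) = -3/5 ≈ -0.60000)
t(f) = -1 + 2*f (t(f) = f + (-1 + f) = -1 + 2*f)
z + t(0)*1 = -3/5 + (-1 + 2*0)*1 = -3/5 + (-1 + 0)*1 = -3/5 - 1*1 = -3/5 - 1 = -8/5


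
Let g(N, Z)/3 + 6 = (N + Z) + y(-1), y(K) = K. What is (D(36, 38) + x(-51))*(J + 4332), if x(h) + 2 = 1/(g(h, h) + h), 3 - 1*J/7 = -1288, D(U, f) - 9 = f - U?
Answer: 45467969/378 ≈ 1.2029e+5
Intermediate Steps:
D(U, f) = 9 + f - U (D(U, f) = 9 + (f - U) = 9 + f - U)
g(N, Z) = -21 + 3*N + 3*Z (g(N, Z) = -18 + 3*((N + Z) - 1) = -18 + 3*(-1 + N + Z) = -18 + (-3 + 3*N + 3*Z) = -21 + 3*N + 3*Z)
J = 9037 (J = 21 - 7*(-1288) = 21 + 9016 = 9037)
x(h) = -2 + 1/(-21 + 7*h) (x(h) = -2 + 1/((-21 + 3*h + 3*h) + h) = -2 + 1/((-21 + 6*h) + h) = -2 + 1/(-21 + 7*h))
(D(36, 38) + x(-51))*(J + 4332) = ((9 + 38 - 1*36) + (43 - 14*(-51))/(7*(-3 - 51)))*(9037 + 4332) = ((9 + 38 - 36) + (⅐)*(43 + 714)/(-54))*13369 = (11 + (⅐)*(-1/54)*757)*13369 = (11 - 757/378)*13369 = (3401/378)*13369 = 45467969/378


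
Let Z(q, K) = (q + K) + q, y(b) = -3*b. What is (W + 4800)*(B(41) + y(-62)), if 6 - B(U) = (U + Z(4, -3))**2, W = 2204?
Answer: -13475696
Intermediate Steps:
Z(q, K) = K + 2*q (Z(q, K) = (K + q) + q = K + 2*q)
B(U) = 6 - (5 + U)**2 (B(U) = 6 - (U + (-3 + 2*4))**2 = 6 - (U + (-3 + 8))**2 = 6 - (U + 5)**2 = 6 - (5 + U)**2)
(W + 4800)*(B(41) + y(-62)) = (2204 + 4800)*((6 - (5 + 41)**2) - 3*(-62)) = 7004*((6 - 1*46**2) + 186) = 7004*((6 - 1*2116) + 186) = 7004*((6 - 2116) + 186) = 7004*(-2110 + 186) = 7004*(-1924) = -13475696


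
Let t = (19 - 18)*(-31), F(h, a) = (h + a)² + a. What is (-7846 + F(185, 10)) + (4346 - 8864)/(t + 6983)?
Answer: 104934705/3476 ≈ 30188.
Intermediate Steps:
F(h, a) = a + (a + h)² (F(h, a) = (a + h)² + a = a + (a + h)²)
t = -31 (t = 1*(-31) = -31)
(-7846 + F(185, 10)) + (4346 - 8864)/(t + 6983) = (-7846 + (10 + (10 + 185)²)) + (4346 - 8864)/(-31 + 6983) = (-7846 + (10 + 195²)) - 4518/6952 = (-7846 + (10 + 38025)) - 4518*1/6952 = (-7846 + 38035) - 2259/3476 = 30189 - 2259/3476 = 104934705/3476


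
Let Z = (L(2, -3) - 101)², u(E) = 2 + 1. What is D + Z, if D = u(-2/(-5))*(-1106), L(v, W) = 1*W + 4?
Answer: 6682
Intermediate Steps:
L(v, W) = 4 + W (L(v, W) = W + 4 = 4 + W)
u(E) = 3
Z = 10000 (Z = ((4 - 3) - 101)² = (1 - 101)² = (-100)² = 10000)
D = -3318 (D = 3*(-1106) = -3318)
D + Z = -3318 + 10000 = 6682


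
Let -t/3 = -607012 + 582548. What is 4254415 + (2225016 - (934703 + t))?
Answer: 5471336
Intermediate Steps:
t = 73392 (t = -3*(-607012 + 582548) = -3*(-24464) = 73392)
4254415 + (2225016 - (934703 + t)) = 4254415 + (2225016 - (934703 + 73392)) = 4254415 + (2225016 - 1*1008095) = 4254415 + (2225016 - 1008095) = 4254415 + 1216921 = 5471336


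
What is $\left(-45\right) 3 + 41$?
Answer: $-94$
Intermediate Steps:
$\left(-45\right) 3 + 41 = -135 + 41 = -94$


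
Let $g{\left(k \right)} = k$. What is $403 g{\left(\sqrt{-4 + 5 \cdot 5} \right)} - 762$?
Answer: $-762 + 403 \sqrt{21} \approx 1084.8$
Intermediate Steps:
$403 g{\left(\sqrt{-4 + 5 \cdot 5} \right)} - 762 = 403 \sqrt{-4 + 5 \cdot 5} - 762 = 403 \sqrt{-4 + 25} - 762 = 403 \sqrt{21} - 762 = -762 + 403 \sqrt{21}$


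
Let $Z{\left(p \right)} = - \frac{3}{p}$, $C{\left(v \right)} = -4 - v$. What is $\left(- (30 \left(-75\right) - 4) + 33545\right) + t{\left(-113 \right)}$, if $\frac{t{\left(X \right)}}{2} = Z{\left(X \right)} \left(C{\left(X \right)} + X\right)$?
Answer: $\frac{4045263}{113} \approx 35799.0$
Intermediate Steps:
$t{\left(X \right)} = \frac{24}{X}$ ($t{\left(X \right)} = 2 - \frac{3}{X} \left(\left(-4 - X\right) + X\right) = 2 - \frac{3}{X} \left(-4\right) = 2 \frac{12}{X} = \frac{24}{X}$)
$\left(- (30 \left(-75\right) - 4) + 33545\right) + t{\left(-113 \right)} = \left(- (30 \left(-75\right) - 4) + 33545\right) + \frac{24}{-113} = \left(- (-2250 - 4) + 33545\right) + 24 \left(- \frac{1}{113}\right) = \left(\left(-1\right) \left(-2254\right) + 33545\right) - \frac{24}{113} = \left(2254 + 33545\right) - \frac{24}{113} = 35799 - \frac{24}{113} = \frac{4045263}{113}$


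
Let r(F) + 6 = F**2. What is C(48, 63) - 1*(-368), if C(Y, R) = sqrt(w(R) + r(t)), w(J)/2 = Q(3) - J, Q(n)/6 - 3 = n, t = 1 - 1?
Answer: 368 + 2*I*sqrt(15) ≈ 368.0 + 7.746*I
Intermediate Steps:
t = 0
Q(n) = 18 + 6*n
w(J) = 72 - 2*J (w(J) = 2*((18 + 6*3) - J) = 2*((18 + 18) - J) = 2*(36 - J) = 72 - 2*J)
r(F) = -6 + F**2
C(Y, R) = sqrt(66 - 2*R) (C(Y, R) = sqrt((72 - 2*R) + (-6 + 0**2)) = sqrt((72 - 2*R) + (-6 + 0)) = sqrt((72 - 2*R) - 6) = sqrt(66 - 2*R))
C(48, 63) - 1*(-368) = sqrt(66 - 2*63) - 1*(-368) = sqrt(66 - 126) + 368 = sqrt(-60) + 368 = 2*I*sqrt(15) + 368 = 368 + 2*I*sqrt(15)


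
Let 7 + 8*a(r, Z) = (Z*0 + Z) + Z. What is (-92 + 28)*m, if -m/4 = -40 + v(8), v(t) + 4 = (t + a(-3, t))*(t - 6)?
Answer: -6592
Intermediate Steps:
a(r, Z) = -7/8 + Z/4 (a(r, Z) = -7/8 + ((Z*0 + Z) + Z)/8 = -7/8 + ((0 + Z) + Z)/8 = -7/8 + (Z + Z)/8 = -7/8 + (2*Z)/8 = -7/8 + Z/4)
v(t) = -4 + (-6 + t)*(-7/8 + 5*t/4) (v(t) = -4 + (t + (-7/8 + t/4))*(t - 6) = -4 + (-7/8 + 5*t/4)*(-6 + t) = -4 + (-6 + t)*(-7/8 + 5*t/4))
m = 103 (m = -4*(-40 + (5/4 - 67/8*8 + (5/4)*8²)) = -4*(-40 + (5/4 - 67 + (5/4)*64)) = -4*(-40 + (5/4 - 67 + 80)) = -4*(-40 + 57/4) = -4*(-103/4) = 103)
(-92 + 28)*m = (-92 + 28)*103 = -64*103 = -6592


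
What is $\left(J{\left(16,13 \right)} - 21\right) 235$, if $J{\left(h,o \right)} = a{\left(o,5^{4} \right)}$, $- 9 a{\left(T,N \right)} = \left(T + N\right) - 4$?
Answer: $- \frac{193405}{9} \approx -21489.0$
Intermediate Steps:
$a{\left(T,N \right)} = \frac{4}{9} - \frac{N}{9} - \frac{T}{9}$ ($a{\left(T,N \right)} = - \frac{\left(T + N\right) - 4}{9} = - \frac{\left(N + T\right) - 4}{9} = - \frac{-4 + N + T}{9} = \frac{4}{9} - \frac{N}{9} - \frac{T}{9}$)
$J{\left(h,o \right)} = -69 - \frac{o}{9}$ ($J{\left(h,o \right)} = \frac{4}{9} - \frac{5^{4}}{9} - \frac{o}{9} = \frac{4}{9} - \frac{625}{9} - \frac{o}{9} = -69 - \frac{o}{9}$)
$\left(J{\left(16,13 \right)} - 21\right) 235 = \left(\left(-69 - \frac{13}{9}\right) - 21\right) 235 = \left(- \frac{634}{9} - 21\right) 235 = \left(- \frac{823}{9}\right) 235 = - \frac{193405}{9}$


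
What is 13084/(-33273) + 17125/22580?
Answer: 54872681/150260868 ≈ 0.36518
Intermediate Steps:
13084/(-33273) + 17125/22580 = 13084*(-1/33273) + 17125*(1/22580) = -13084/33273 + 3425/4516 = 54872681/150260868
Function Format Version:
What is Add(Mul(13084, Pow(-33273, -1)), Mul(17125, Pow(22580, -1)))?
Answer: Rational(54872681, 150260868) ≈ 0.36518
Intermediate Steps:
Add(Mul(13084, Pow(-33273, -1)), Mul(17125, Pow(22580, -1))) = Add(Mul(13084, Rational(-1, 33273)), Mul(17125, Rational(1, 22580))) = Add(Rational(-13084, 33273), Rational(3425, 4516)) = Rational(54872681, 150260868)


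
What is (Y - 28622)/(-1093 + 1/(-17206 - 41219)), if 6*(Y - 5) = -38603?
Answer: 4095689875/127717052 ≈ 32.068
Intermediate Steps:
Y = -38573/6 (Y = 5 + (⅙)*(-38603) = 5 - 38603/6 = -38573/6 ≈ -6428.8)
(Y - 28622)/(-1093 + 1/(-17206 - 41219)) = (-38573/6 - 28622)/(-1093 + 1/(-17206 - 41219)) = -210305/(6*(-1093 + 1/(-58425))) = -210305/(6*(-1093 - 1/58425)) = -210305/(6*(-63858526/58425)) = -210305/6*(-58425/63858526) = 4095689875/127717052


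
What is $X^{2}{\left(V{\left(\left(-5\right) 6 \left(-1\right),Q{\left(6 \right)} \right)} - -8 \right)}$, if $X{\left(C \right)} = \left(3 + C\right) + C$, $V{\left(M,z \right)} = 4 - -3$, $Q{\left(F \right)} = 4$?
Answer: $1089$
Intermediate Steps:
$V{\left(M,z \right)} = 7$ ($V{\left(M,z \right)} = 4 + 3 = 7$)
$X{\left(C \right)} = 3 + 2 C$
$X^{2}{\left(V{\left(\left(-5\right) 6 \left(-1\right),Q{\left(6 \right)} \right)} - -8 \right)} = \left(3 + 2 \left(7 - -8\right)\right)^{2} = \left(3 + 2 \left(7 + 8\right)\right)^{2} = \left(3 + 2 \cdot 15\right)^{2} = \left(3 + 30\right)^{2} = 33^{2} = 1089$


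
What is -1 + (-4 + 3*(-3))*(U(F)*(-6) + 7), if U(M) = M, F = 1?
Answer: -14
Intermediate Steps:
-1 + (-4 + 3*(-3))*(U(F)*(-6) + 7) = -1 + (-4 + 3*(-3))*(1*(-6) + 7) = -1 + (-4 - 9)*(-6 + 7) = -1 - 13*1 = -1 - 13 = -14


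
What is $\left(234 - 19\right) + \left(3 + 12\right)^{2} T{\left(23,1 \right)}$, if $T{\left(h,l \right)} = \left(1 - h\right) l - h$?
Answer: $-9910$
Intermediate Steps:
$T{\left(h,l \right)} = - h + l \left(1 - h\right)$ ($T{\left(h,l \right)} = l \left(1 - h\right) - h = - h + l \left(1 - h\right)$)
$\left(234 - 19\right) + \left(3 + 12\right)^{2} T{\left(23,1 \right)} = \left(234 - 19\right) + \left(3 + 12\right)^{2} \left(1 - 23 - 23 \cdot 1\right) = 215 + 15^{2} \left(1 - 23 - 23\right) = 215 + 225 \left(-45\right) = 215 - 10125 = -9910$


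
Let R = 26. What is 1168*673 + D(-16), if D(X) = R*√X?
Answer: 786064 + 104*I ≈ 7.8606e+5 + 104.0*I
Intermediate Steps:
D(X) = 26*√X
1168*673 + D(-16) = 1168*673 + 26*√(-16) = 786064 + 26*(4*I) = 786064 + 104*I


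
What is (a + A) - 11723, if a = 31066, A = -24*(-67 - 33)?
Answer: 21743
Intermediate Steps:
A = 2400 (A = -24*(-100) = 2400)
(a + A) - 11723 = (31066 + 2400) - 11723 = 33466 - 11723 = 21743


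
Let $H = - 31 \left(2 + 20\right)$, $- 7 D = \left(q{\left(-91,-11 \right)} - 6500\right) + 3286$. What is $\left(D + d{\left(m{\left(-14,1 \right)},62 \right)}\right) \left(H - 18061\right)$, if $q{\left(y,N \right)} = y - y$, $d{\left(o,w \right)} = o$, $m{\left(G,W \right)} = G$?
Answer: $- \frac{58403188}{7} \approx -8.3433 \cdot 10^{6}$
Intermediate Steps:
$q{\left(y,N \right)} = 0$
$D = \frac{3214}{7}$ ($D = - \frac{\left(0 - 6500\right) + 3286}{7} = - \frac{-6500 + 3286}{7} = \left(- \frac{1}{7}\right) \left(-3214\right) = \frac{3214}{7} \approx 459.14$)
$H = -682$ ($H = \left(-31\right) 22 = -682$)
$\left(D + d{\left(m{\left(-14,1 \right)},62 \right)}\right) \left(H - 18061\right) = \left(\frac{3214}{7} - 14\right) \left(-682 - 18061\right) = \frac{3116}{7} \left(-18743\right) = - \frac{58403188}{7}$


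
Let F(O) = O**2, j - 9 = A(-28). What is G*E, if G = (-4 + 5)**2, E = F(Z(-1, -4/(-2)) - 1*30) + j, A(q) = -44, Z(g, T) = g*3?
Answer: 1054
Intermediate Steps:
Z(g, T) = 3*g
j = -35 (j = 9 - 44 = -35)
E = 1054 (E = (3*(-1) - 1*30)**2 - 35 = (-3 - 30)**2 - 35 = (-33)**2 - 35 = 1089 - 35 = 1054)
G = 1 (G = 1**2 = 1)
G*E = 1*1054 = 1054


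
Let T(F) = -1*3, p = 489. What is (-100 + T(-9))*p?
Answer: -50367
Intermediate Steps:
T(F) = -3
(-100 + T(-9))*p = (-100 - 3)*489 = -103*489 = -50367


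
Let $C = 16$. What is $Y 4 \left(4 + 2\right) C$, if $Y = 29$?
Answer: $11136$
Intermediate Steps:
$Y 4 \left(4 + 2\right) C = 29 \cdot 4 \left(4 + 2\right) 16 = 29 \cdot 4 \cdot 6 \cdot 16 = 29 \cdot 24 \cdot 16 = 696 \cdot 16 = 11136$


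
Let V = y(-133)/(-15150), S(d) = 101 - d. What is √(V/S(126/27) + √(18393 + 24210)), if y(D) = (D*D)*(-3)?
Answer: √(10719534 + 294808900*√42603)/17170 ≈ 14.368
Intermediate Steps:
y(D) = -3*D² (y(D) = D²*(-3) = -3*D²)
V = 17689/5050 (V = -3*(-133)²/(-15150) = -3*17689*(-1/15150) = -53067*(-1/15150) = 17689/5050 ≈ 3.5028)
√(V/S(126/27) + √(18393 + 24210)) = √(17689/(5050*(101 - 126/27)) + √(18393 + 24210)) = √(17689/(5050*(101 - 126/27)) + √42603) = √(17689/(5050*(101 - 1*14/3)) + √42603) = √(17689/(5050*(101 - 14/3)) + √42603) = √(17689/(5050*(289/3)) + √42603) = √((17689/5050)*(3/289) + √42603) = √(53067/1459450 + √42603)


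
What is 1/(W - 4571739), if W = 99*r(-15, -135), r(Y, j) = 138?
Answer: -1/4558077 ≈ -2.1939e-7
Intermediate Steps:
W = 13662 (W = 99*138 = 13662)
1/(W - 4571739) = 1/(13662 - 4571739) = 1/(-4558077) = -1/4558077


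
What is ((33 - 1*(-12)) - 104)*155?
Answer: -9145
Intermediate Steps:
((33 - 1*(-12)) - 104)*155 = ((33 + 12) - 104)*155 = (45 - 104)*155 = -59*155 = -9145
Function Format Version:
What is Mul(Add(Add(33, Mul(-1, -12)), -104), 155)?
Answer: -9145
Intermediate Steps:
Mul(Add(Add(33, Mul(-1, -12)), -104), 155) = Mul(Add(Add(33, 12), -104), 155) = Mul(Add(45, -104), 155) = Mul(-59, 155) = -9145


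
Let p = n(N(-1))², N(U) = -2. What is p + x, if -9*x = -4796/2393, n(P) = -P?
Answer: 90944/21537 ≈ 4.2227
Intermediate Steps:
p = 4 (p = (-1*(-2))² = 2² = 4)
x = 4796/21537 (x = -(-4796)/(9*2393) = -⅑*(-4796/2393) = 4796/21537 ≈ 0.22269)
p + x = 4 + 4796/21537 = 90944/21537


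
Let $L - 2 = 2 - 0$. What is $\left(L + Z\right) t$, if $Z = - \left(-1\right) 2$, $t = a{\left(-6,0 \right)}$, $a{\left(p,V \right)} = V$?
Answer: $0$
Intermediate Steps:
$t = 0$
$L = 4$ ($L = 2 + \left(2 - 0\right) = 2 + \left(2 + 0\right) = 2 + 2 = 4$)
$Z = 2$ ($Z = \left(-1\right) \left(-2\right) = 2$)
$\left(L + Z\right) t = \left(4 + 2\right) 0 = 6 \cdot 0 = 0$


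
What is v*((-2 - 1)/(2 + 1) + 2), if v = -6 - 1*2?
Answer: -8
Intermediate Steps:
v = -8 (v = -6 - 2 = -8)
v*((-2 - 1)/(2 + 1) + 2) = -8*((-2 - 1)/(2 + 1) + 2) = -8*(-3/3 + 2) = -8*(-3*⅓ + 2) = -8*(-1 + 2) = -8*1 = -8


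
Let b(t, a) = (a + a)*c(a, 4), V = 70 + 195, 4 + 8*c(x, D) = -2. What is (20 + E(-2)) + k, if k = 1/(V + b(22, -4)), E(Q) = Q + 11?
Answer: 7860/271 ≈ 29.004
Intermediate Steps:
c(x, D) = -¾ (c(x, D) = -½ + (⅛)*(-2) = -½ - ¼ = -¾)
V = 265
b(t, a) = -3*a/2 (b(t, a) = (a + a)*(-¾) = (2*a)*(-¾) = -3*a/2)
E(Q) = 11 + Q
k = 1/271 (k = 1/(265 - 3/2*(-4)) = 1/(265 + 6) = 1/271 ≈ 0.0036900)
(20 + E(-2)) + k = (20 + (11 - 2)) + 1/271 = (20 + 9) + 1/271 = 29 + 1/271 = 7860/271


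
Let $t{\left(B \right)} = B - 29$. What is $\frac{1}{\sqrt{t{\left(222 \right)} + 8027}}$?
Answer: $\frac{\sqrt{2055}}{4110} \approx 0.01103$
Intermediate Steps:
$t{\left(B \right)} = -29 + B$ ($t{\left(B \right)} = B - 29 = -29 + B$)
$\frac{1}{\sqrt{t{\left(222 \right)} + 8027}} = \frac{1}{\sqrt{\left(-29 + 222\right) + 8027}} = \frac{1}{\sqrt{193 + 8027}} = \frac{1}{\sqrt{8220}} = \frac{1}{2 \sqrt{2055}} = \frac{\sqrt{2055}}{4110}$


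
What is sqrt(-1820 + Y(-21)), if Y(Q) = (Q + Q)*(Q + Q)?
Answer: 2*I*sqrt(14) ≈ 7.4833*I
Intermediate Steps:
Y(Q) = 4*Q**2 (Y(Q) = (2*Q)*(2*Q) = 4*Q**2)
sqrt(-1820 + Y(-21)) = sqrt(-1820 + 4*(-21)**2) = sqrt(-1820 + 4*441) = sqrt(-1820 + 1764) = sqrt(-56) = 2*I*sqrt(14)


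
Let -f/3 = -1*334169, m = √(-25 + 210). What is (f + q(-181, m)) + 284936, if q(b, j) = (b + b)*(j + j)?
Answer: 1287443 - 724*√185 ≈ 1.2776e+6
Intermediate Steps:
m = √185 ≈ 13.601
f = 1002507 (f = -(-3)*334169 = -3*(-334169) = 1002507)
q(b, j) = 4*b*j (q(b, j) = (2*b)*(2*j) = 4*b*j)
(f + q(-181, m)) + 284936 = (1002507 + 4*(-181)*√185) + 284936 = (1002507 - 724*√185) + 284936 = 1287443 - 724*√185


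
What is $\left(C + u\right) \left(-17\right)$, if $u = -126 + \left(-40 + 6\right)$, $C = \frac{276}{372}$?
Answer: $\frac{83929}{31} \approx 2707.4$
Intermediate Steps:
$C = \frac{23}{31}$ ($C = 276 \cdot \frac{1}{372} = \frac{23}{31} \approx 0.74194$)
$u = -160$ ($u = -126 - 34 = -160$)
$\left(C + u\right) \left(-17\right) = \left(\frac{23}{31} - 160\right) \left(-17\right) = \left(- \frac{4937}{31}\right) \left(-17\right) = \frac{83929}{31}$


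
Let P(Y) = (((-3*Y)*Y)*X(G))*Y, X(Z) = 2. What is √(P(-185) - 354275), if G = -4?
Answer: 5*√1505419 ≈ 6134.8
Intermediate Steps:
P(Y) = -6*Y³ (P(Y) = (((-3*Y)*Y)*2)*Y = (-3*Y²*2)*Y = (-6*Y²)*Y = -6*Y³)
√(P(-185) - 354275) = √(-6*(-185)³ - 354275) = √(-6*(-6331625) - 354275) = √(37989750 - 354275) = √37635475 = 5*√1505419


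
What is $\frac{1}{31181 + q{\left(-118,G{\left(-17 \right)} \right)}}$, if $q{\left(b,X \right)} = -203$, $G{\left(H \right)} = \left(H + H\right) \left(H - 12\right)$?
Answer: $\frac{1}{30978} \approx 3.2281 \cdot 10^{-5}$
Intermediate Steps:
$G{\left(H \right)} = 2 H \left(-12 + H\right)$
$\frac{1}{31181 + q{\left(-118,G{\left(-17 \right)} \right)}} = \frac{1}{31181 - 203} = \frac{1}{30978}$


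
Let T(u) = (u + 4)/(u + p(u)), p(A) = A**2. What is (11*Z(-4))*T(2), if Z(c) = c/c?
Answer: 11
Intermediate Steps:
Z(c) = 1
T(u) = (4 + u)/(u + u**2) (T(u) = (u + 4)/(u + u**2) = (4 + u)/(u + u**2))
(11*Z(-4))*T(2) = (11*1)*((4 + 2)/(2*(1 + 2))) = 11*((1/2)*6/3) = 11*((1/2)*(1/3)*6) = 11*1 = 11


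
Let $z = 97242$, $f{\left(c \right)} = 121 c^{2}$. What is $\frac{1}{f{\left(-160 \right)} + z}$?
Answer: $\frac{1}{3194842} \approx 3.13 \cdot 10^{-7}$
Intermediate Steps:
$\frac{1}{f{\left(-160 \right)} + z} = \frac{1}{121 \left(-160\right)^{2} + 97242} = \frac{1}{121 \cdot 25600 + 97242} = \frac{1}{3097600 + 97242} = \frac{1}{3194842}$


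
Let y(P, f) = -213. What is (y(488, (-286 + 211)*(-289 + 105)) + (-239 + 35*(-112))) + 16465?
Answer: 12093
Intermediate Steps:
(y(488, (-286 + 211)*(-289 + 105)) + (-239 + 35*(-112))) + 16465 = (-213 + (-239 + 35*(-112))) + 16465 = (-213 + (-239 - 3920)) + 16465 = (-213 - 4159) + 16465 = -4372 + 16465 = 12093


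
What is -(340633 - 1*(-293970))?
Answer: -634603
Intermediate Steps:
-(340633 - 1*(-293970)) = -(340633 + 293970) = -1*634603 = -634603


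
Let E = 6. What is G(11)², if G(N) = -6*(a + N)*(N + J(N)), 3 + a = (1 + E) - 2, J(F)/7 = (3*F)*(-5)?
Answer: 7962349824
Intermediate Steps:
J(F) = -105*F (J(F) = 7*((3*F)*(-5)) = 7*(-15*F) = -105*F)
a = 2 (a = -3 + ((1 + 6) - 2) = -3 + (7 - 2) = -3 + 5 = 2)
G(N) = 624*N*(2 + N) (G(N) = -6*(2 + N)*(N - 105*N) = -6*(2 + N)*(-104*N) = -(-624)*N*(2 + N) = 624*N*(2 + N))
G(11)² = (624*11*(2 + 11))² = (624*11*13)² = 89232² = 7962349824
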